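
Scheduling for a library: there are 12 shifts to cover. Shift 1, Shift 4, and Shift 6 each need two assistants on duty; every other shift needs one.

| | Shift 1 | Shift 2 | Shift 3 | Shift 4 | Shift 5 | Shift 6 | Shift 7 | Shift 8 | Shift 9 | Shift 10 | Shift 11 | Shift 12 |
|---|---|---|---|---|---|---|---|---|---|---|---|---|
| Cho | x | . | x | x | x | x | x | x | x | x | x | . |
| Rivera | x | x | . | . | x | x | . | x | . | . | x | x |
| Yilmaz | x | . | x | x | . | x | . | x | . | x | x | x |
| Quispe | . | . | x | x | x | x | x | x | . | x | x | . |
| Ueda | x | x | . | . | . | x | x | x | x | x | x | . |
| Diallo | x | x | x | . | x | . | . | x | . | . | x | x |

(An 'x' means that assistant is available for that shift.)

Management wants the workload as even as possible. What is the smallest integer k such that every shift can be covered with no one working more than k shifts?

3

With 6 assistants and 15 worker-slots to fill, someone must work at least ⌈15/6⌉ = 3 shifts, so k ≥ 3.
k = 3 works: Shift 1→Ueda+Diallo, Shift 2→Rivera, Shift 3→Yilmaz, Shift 4→Cho+Yilmaz, Shift 5→Rivera, Shift 6→Quispe+Ueda, Shift 7→Cho, Shift 8→Quispe, Shift 9→Cho, Shift 10→Yilmaz, Shift 11→Quispe, Shift 12→Rivera.
Loads: Cho 3, Rivera 3, Yilmaz 3, Quispe 3, Ueda 2, Diallo 1 — all ≤ 3.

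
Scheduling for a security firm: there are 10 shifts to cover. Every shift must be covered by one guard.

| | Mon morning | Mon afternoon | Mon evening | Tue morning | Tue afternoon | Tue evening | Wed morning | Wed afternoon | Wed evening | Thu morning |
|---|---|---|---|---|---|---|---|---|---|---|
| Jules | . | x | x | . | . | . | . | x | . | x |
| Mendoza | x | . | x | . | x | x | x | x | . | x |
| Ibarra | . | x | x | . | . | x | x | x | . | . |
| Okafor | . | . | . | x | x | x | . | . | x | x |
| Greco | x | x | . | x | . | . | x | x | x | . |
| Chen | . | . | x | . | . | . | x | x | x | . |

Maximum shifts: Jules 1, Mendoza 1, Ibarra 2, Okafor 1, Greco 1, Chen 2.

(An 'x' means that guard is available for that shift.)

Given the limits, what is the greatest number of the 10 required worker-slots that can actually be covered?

Total capacity across all guards is 1+1+2+1+1+2 = 8, and 10 slots are needed, so at most 8 can be filled.
An assignment achieving 8: Mon morning→Mendoza, Mon afternoon→Jules, Mon evening→Ibarra, Tue morning→Okafor, Tue evening→Ibarra, Wed morning→Chen, Wed afternoon→Chen, Wed evening→Greco.
Loads: Jules 1/1, Mendoza 1/1, Ibarra 2/2, Okafor 1/1, Greco 1/1, Chen 2/2.

8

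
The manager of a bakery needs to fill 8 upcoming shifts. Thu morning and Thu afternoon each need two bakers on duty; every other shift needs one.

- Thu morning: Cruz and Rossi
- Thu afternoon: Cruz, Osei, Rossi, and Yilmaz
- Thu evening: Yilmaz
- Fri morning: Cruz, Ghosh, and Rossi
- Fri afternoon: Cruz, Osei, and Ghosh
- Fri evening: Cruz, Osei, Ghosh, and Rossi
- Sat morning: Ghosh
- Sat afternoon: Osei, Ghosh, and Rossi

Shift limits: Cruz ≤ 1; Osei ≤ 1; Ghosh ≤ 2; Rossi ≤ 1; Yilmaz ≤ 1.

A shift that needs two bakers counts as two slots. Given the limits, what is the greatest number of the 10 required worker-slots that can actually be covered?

6

Total capacity across all bakers is 1+1+2+1+1 = 6, and 10 slots are needed, so at most 6 can be filled.
An assignment achieving 6: Thu morning→Cruz+Rossi, Thu evening→Yilmaz, Fri morning→Ghosh, Fri afternoon→Osei, Sat morning→Ghosh.
Loads: Cruz 1/1, Osei 1/1, Ghosh 2/2, Rossi 1/1, Yilmaz 1/1.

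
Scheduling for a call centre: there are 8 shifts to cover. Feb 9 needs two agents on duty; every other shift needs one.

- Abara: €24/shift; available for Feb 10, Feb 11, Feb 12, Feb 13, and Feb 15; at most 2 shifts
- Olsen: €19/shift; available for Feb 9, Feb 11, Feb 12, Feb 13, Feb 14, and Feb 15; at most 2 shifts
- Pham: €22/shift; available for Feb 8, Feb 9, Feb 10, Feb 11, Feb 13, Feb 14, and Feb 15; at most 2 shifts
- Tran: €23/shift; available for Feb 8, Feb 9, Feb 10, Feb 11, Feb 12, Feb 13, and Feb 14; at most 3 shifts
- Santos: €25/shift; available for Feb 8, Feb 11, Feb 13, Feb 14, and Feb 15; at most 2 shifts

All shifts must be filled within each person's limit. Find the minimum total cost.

€199

Picking the cheapest available agent for each shift independently would cost €180, but that ignores the shift limits.
An optimal schedule: Feb 8→Pham, Feb 9→Olsen+Pham, Feb 10→Tran, Feb 11→Tran, Feb 12→Olsen, Feb 13→Abara, Feb 14→Tran, Feb 15→Abara.
Total: 22 + 19 + 22 + 23 + 23 + 19 + 24 + 23 + 24 = €199.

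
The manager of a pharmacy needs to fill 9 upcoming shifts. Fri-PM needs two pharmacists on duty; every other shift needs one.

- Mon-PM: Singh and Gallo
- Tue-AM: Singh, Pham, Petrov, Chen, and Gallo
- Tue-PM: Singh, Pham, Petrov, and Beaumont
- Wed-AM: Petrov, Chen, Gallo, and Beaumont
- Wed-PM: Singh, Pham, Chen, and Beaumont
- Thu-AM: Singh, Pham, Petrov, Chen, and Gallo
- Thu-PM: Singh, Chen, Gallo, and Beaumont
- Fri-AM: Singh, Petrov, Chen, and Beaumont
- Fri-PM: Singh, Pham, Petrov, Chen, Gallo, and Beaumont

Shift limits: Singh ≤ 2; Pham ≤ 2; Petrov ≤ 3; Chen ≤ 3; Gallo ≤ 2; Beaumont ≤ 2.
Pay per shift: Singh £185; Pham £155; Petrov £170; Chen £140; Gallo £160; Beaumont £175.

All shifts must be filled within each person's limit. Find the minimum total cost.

£1560

Picking the cheapest available pharmacist for each shift independently would cost £1450, but that ignores the shift limits.
An optimal schedule: Mon-PM→Gallo, Tue-AM→Pham, Tue-PM→Pham, Wed-AM→Chen, Wed-PM→Chen, Thu-AM→Petrov, Thu-PM→Chen, Fri-AM→Petrov, Fri-PM→Gallo+Petrov.
Total: 160 + 155 + 155 + 140 + 140 + 170 + 140 + 170 + 160 + 170 = £1560.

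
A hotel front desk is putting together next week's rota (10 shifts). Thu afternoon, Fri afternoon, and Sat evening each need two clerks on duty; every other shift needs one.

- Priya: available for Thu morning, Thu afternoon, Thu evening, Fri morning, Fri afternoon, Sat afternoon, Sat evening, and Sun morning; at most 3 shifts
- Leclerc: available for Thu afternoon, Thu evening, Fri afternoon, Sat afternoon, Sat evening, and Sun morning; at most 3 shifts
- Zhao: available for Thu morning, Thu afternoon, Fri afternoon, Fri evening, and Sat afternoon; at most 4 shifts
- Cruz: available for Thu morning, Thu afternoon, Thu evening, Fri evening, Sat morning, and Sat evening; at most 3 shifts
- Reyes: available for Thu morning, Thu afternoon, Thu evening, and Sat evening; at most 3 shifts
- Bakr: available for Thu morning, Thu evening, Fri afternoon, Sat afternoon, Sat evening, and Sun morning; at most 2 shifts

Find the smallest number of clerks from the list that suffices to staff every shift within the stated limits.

13 slots to fill and no one can take more than 4, so at least ⌈13/4⌉ = 4 clerks are needed.
Priya, Leclerc, Zhao, and Cruz alone can cover everything: Thu morning→Priya, Thu afternoon→Zhao+Cruz, Thu evening→Leclerc, Fri morning→Priya, Fri afternoon→Leclerc+Zhao, Fri evening→Zhao, Sat morning→Cruz, Sat afternoon→Zhao, Sat evening→Leclerc+Cruz, Sun morning→Priya.

4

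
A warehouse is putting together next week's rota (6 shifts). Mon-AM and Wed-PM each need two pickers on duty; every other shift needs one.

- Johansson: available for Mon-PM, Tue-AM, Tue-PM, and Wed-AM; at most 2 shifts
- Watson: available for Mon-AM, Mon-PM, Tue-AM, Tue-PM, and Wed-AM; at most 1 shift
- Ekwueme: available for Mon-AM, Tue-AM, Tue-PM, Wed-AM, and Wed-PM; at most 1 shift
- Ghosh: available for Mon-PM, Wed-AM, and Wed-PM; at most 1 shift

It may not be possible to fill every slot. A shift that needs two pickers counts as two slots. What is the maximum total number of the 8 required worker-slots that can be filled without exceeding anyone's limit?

Total capacity across all pickers is 2+1+1+1 = 5, and 8 slots are needed, so at most 5 can be filled.
An assignment achieving 5: Mon-AM→Watson+Ekwueme, Mon-PM→Johansson, Tue-AM→Johansson, Wed-PM→Ghosh.
Loads: Johansson 2/2, Watson 1/1, Ekwueme 1/1, Ghosh 1/1.

5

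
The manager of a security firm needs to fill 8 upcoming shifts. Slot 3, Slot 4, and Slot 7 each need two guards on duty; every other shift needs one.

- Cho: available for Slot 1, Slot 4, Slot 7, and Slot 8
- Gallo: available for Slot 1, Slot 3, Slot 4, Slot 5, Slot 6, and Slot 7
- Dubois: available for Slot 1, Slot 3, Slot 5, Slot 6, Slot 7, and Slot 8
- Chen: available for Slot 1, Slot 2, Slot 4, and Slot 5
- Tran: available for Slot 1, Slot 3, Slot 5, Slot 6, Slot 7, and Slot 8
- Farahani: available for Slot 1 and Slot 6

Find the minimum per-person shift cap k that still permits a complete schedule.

With 6 guards and 11 worker-slots to fill, someone must work at least ⌈11/6⌉ = 2 shifts, so k ≥ 2.
k = 2 works: Slot 1→Farahani, Slot 2→Chen, Slot 3→Gallo+Dubois, Slot 4→Cho+Gallo, Slot 5→Chen, Slot 6→Tran, Slot 7→Dubois+Tran, Slot 8→Cho.
Loads: Cho 2, Gallo 2, Dubois 2, Chen 2, Tran 2, Farahani 1 — all ≤ 2.

2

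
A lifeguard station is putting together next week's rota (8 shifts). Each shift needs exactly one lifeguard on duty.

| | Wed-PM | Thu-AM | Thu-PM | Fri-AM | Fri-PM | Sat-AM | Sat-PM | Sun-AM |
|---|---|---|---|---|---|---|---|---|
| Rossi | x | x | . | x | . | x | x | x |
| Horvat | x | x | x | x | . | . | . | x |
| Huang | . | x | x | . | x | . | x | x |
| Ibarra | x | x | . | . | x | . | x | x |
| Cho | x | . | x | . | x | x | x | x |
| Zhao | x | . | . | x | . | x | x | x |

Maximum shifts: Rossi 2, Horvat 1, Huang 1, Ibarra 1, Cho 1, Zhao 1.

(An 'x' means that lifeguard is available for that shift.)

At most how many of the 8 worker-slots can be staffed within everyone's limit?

Total capacity across all lifeguards is 2+1+1+1+1+1 = 7, and 8 slots are needed, so at most 7 can be filled.
An assignment achieving 7: Wed-PM→Cho, Thu-AM→Ibarra, Thu-PM→Horvat, Fri-AM→Rossi, Fri-PM→Huang, Sat-AM→Rossi, Sat-PM→Zhao.
Loads: Rossi 2/2, Horvat 1/1, Huang 1/1, Ibarra 1/1, Cho 1/1, Zhao 1/1.

7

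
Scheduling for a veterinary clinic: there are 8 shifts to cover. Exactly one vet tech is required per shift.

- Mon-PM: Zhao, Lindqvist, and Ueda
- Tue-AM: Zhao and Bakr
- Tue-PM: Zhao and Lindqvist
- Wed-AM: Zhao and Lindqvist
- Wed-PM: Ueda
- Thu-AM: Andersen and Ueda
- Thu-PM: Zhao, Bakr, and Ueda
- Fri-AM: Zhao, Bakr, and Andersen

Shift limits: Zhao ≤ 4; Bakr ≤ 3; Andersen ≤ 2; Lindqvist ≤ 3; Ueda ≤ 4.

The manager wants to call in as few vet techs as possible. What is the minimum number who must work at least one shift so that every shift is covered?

8 slots to fill and no one can take more than 4, so at least ⌈8/4⌉ = 2 vet techs are needed.
Zhao and Ueda alone can cover everything: Mon-PM→Ueda, Tue-AM→Zhao, Tue-PM→Zhao, Wed-AM→Zhao, Wed-PM→Ueda, Thu-AM→Ueda, Thu-PM→Ueda, Fri-AM→Zhao.

2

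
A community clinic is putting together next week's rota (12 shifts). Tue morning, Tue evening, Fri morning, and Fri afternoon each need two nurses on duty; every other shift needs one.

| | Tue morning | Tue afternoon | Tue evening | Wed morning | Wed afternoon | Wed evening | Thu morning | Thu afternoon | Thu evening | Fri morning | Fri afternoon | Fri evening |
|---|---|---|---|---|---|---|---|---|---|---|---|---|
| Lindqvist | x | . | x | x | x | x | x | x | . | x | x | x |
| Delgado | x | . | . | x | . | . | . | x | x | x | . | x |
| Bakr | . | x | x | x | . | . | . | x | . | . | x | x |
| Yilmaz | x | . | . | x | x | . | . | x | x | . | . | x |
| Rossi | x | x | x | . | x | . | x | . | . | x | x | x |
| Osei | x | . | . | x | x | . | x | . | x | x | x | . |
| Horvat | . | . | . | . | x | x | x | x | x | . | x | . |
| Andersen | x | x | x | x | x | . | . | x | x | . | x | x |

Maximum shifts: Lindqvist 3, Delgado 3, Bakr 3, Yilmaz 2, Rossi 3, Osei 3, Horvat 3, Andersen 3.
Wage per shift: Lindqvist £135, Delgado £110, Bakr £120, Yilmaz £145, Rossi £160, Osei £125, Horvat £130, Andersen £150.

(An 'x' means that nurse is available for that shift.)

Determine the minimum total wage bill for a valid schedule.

Picking the cheapest available nurse for each shift independently would cost £1910, but that ignores the shift limits.
An optimal schedule: Tue morning→Lindqvist+Yilmaz, Tue afternoon→Bakr, Tue evening→Bakr+Lindqvist, Wed morning→Delgado, Wed afternoon→Osei, Wed evening→Horvat, Thu morning→Osei, Thu afternoon→Horvat, Thu evening→Delgado, Fri morning→Delgado+Osei, Fri afternoon→Horvat+Lindqvist, Fri evening→Bakr.
Total: 135 + 145 + 120 + 120 + 135 + 110 + 125 + 130 + 125 + 130 + 110 + 110 + 125 + 130 + 135 + 120 = £2005.

£2005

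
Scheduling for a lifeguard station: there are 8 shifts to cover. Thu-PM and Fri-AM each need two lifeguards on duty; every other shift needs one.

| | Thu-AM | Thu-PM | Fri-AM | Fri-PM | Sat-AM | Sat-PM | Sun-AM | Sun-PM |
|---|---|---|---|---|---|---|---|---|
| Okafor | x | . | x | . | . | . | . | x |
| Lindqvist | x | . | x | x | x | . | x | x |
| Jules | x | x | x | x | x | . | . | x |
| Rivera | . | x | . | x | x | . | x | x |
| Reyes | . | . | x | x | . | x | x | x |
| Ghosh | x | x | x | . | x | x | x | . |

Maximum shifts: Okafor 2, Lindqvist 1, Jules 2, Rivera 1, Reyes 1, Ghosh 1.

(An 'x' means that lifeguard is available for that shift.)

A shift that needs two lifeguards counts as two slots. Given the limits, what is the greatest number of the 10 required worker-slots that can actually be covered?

Total capacity across all lifeguards is 2+1+2+1+1+1 = 8, and 10 slots are needed, so at most 8 can be filled.
An assignment achieving 8: Thu-AM→Okafor, Thu-PM→Jules+Rivera, Fri-AM→Okafor, Fri-PM→Lindqvist, Sat-AM→Jules, Sat-PM→Reyes, Sun-AM→Ghosh.
Loads: Okafor 2/2, Lindqvist 1/1, Jules 2/2, Rivera 1/1, Reyes 1/1, Ghosh 1/1.

8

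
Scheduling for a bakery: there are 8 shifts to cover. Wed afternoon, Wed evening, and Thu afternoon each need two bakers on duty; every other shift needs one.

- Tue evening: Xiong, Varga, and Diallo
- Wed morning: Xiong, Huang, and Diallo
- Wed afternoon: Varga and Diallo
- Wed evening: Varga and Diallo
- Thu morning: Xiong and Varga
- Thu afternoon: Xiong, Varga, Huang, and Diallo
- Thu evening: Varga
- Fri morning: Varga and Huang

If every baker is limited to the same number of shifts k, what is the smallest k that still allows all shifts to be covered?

With 4 bakers and 11 worker-slots to fill, someone must work at least ⌈11/4⌉ = 3 shifts, so k ≥ 3.
k = 3 works: Tue evening→Xiong, Wed morning→Xiong, Wed afternoon→Varga+Diallo, Wed evening→Varga+Diallo, Thu morning→Xiong, Thu afternoon→Huang+Diallo, Thu evening→Varga, Fri morning→Huang.
Loads: Xiong 3, Varga 3, Huang 2, Diallo 3 — all ≤ 3.

3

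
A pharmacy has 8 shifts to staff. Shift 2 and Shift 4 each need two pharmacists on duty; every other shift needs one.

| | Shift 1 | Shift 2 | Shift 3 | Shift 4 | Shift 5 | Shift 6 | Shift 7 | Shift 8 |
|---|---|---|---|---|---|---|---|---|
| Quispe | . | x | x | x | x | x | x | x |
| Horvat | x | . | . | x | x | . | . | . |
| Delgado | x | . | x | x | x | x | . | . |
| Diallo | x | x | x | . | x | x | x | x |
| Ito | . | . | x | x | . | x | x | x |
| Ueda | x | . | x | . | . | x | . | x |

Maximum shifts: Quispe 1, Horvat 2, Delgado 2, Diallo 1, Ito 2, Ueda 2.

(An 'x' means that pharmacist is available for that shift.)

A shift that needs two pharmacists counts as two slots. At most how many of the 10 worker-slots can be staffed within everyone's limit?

Total capacity across all pharmacists is 1+2+2+1+2+2 = 10, and 10 slots are needed, so at most 10 can be filled.
An assignment achieving 10: Shift 1→Horvat, Shift 2→Quispe+Diallo, Shift 3→Ueda, Shift 4→Horvat+Delgado, Shift 5→Delgado, Shift 6→Ueda, Shift 7→Ito, Shift 8→Ito.
Loads: Quispe 1/1, Horvat 2/2, Delgado 2/2, Diallo 1/1, Ito 2/2, Ueda 2/2.

10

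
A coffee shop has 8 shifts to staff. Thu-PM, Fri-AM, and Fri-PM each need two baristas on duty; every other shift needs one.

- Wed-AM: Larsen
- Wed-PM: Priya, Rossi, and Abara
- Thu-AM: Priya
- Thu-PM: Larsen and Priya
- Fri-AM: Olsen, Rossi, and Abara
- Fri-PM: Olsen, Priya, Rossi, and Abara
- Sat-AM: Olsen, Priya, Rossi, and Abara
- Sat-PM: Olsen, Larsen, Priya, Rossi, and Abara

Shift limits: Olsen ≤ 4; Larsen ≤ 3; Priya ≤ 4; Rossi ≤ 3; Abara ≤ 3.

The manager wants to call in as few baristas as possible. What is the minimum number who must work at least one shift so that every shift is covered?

11 slots to fill and no one can take more than 4, so at least ⌈11/4⌉ = 3 baristas are needed.
Shifts {Thu-PM, Fri-AM} need 4 slots, but among the baristas available for them (Olsen, Larsen, Priya, Rossi, and Abara) any 3 together supply at most 3. So 3 baristas are not enough.
Olsen, Larsen, Priya, and Rossi alone can cover everything: Wed-AM→Larsen, Wed-PM→Priya, Thu-AM→Priya, Thu-PM→Larsen+Priya, Fri-AM→Olsen+Rossi, Fri-PM→Olsen+Priya, Sat-AM→Olsen, Sat-PM→Olsen.

4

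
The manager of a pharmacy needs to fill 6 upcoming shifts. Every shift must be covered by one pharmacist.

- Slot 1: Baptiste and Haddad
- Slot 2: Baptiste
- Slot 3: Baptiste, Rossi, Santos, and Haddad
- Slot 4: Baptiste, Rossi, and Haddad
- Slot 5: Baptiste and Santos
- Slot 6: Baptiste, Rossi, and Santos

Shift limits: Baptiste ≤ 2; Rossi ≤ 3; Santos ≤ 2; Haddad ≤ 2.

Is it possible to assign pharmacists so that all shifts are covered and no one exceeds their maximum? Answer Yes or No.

Slot 2 can only be covered by Baptiste, so that assignment is forced.
One valid schedule: Slot 1→Baptiste, Slot 2→Baptiste, Slot 3→Rossi, Slot 4→Rossi, Slot 5→Santos, Slot 6→Rossi.
Loads: Baptiste 2/2, Rossi 3/3, Santos 1/2, Haddad 0/2 — all within limits.

Yes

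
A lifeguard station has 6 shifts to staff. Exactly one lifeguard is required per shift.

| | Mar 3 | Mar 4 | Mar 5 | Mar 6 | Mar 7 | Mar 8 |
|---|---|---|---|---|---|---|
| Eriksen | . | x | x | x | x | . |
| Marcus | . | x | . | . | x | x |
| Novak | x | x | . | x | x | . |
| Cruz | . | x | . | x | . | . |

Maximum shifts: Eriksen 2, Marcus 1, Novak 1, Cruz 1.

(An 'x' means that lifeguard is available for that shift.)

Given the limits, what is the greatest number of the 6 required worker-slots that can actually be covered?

Total capacity across all lifeguards is 2+1+1+1 = 5, and 6 slots are needed, so at most 5 can be filled.
An assignment achieving 5: Mar 3→Novak, Mar 4→Cruz, Mar 5→Eriksen, Mar 6→Eriksen, Mar 8→Marcus.
Loads: Eriksen 2/2, Marcus 1/1, Novak 1/1, Cruz 1/1.

5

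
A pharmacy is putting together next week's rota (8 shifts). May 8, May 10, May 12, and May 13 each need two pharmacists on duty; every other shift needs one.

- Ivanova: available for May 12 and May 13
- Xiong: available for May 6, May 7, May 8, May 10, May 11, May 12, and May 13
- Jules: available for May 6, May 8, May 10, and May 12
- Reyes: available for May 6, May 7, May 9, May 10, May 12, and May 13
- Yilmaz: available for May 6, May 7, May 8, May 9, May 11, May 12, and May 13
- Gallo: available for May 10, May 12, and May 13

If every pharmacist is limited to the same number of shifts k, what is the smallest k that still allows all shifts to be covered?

2

With 6 pharmacists and 12 worker-slots to fill, someone must work at least ⌈12/6⌉ = 2 shifts, so k ≥ 2.
k = 2 works: May 6→Jules, May 7→Xiong, May 8→Jules+Yilmaz, May 9→Reyes, May 10→Reyes+Gallo, May 11→Xiong, May 12→Ivanova+Gallo, May 13→Ivanova+Yilmaz.
Loads: Ivanova 2, Xiong 2, Jules 2, Reyes 2, Yilmaz 2, Gallo 2 — all ≤ 2.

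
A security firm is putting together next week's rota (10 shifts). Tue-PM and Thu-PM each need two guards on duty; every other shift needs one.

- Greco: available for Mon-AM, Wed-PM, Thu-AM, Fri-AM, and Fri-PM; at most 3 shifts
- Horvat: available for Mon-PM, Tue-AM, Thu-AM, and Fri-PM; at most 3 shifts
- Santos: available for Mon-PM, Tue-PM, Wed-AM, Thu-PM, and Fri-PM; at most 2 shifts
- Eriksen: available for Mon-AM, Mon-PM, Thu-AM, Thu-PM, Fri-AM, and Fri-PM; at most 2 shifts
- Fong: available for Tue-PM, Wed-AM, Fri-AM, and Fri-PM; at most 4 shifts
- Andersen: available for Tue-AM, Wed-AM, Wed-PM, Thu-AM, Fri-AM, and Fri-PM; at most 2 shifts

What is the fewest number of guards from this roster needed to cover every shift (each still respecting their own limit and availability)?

5

12 slots to fill and no one can take more than 4, so at least ⌈12/4⌉ = 3 guards are needed.
No set of 4 guards can cover every shift (each such set leaves at least one shift with no one available or exceeds a cap).
Greco, Horvat, Santos, Eriksen, and Fong alone can cover everything: Mon-AM→Greco, Mon-PM→Horvat, Tue-AM→Horvat, Tue-PM→Santos+Fong, Wed-AM→Fong, Wed-PM→Greco, Thu-AM→Greco, Thu-PM→Santos+Eriksen, Fri-AM→Eriksen, Fri-PM→Horvat.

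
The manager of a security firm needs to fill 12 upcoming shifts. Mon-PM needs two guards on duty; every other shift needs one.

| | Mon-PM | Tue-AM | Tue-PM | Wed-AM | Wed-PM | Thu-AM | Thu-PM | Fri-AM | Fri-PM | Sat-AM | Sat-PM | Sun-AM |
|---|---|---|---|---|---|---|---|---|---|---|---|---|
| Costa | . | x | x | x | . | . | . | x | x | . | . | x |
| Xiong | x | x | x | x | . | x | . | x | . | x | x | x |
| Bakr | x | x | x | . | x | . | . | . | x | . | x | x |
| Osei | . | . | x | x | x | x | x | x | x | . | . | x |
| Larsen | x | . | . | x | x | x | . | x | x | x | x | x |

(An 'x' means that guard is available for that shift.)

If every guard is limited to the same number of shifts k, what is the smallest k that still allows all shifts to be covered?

With 5 guards and 13 worker-slots to fill, someone must work at least ⌈13/5⌉ = 3 shifts, so k ≥ 3.
k = 3 works: Mon-PM→Xiong+Bakr, Tue-AM→Costa, Tue-PM→Costa, Wed-AM→Costa, Wed-PM→Bakr, Thu-AM→Xiong, Thu-PM→Osei, Fri-AM→Osei, Fri-PM→Osei, Sat-AM→Xiong, Sat-PM→Bakr, Sun-AM→Larsen.
Loads: Costa 3, Xiong 3, Bakr 3, Osei 3, Larsen 1 — all ≤ 3.

3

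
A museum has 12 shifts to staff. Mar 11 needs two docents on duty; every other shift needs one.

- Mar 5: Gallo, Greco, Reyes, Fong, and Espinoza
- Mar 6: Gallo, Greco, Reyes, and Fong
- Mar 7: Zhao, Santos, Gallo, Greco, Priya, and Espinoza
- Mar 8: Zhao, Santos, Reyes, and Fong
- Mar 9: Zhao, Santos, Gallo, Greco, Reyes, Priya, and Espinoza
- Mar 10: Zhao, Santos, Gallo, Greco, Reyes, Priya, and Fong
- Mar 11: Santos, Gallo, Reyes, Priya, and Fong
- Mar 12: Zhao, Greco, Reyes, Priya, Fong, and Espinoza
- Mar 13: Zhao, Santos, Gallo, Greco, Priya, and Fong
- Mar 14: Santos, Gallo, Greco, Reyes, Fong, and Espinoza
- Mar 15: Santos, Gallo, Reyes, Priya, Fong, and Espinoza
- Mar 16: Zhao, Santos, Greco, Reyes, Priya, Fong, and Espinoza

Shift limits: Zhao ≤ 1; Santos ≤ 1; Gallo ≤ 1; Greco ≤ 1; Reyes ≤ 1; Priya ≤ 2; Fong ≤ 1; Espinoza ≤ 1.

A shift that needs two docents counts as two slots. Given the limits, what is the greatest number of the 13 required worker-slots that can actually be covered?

9

Total capacity across all docents is 1+1+1+1+1+2+1+1 = 9, and 13 slots are needed, so at most 9 can be filled.
An assignment achieving 9: Mar 5→Greco, Mar 6→Gallo, Mar 7→Priya, Mar 8→Zhao, Mar 11→Santos+Reyes, Mar 12→Priya, Mar 13→Fong, Mar 14→Espinoza.
Loads: Zhao 1/1, Santos 1/1, Gallo 1/1, Greco 1/1, Reyes 1/1, Priya 2/2, Fong 1/1, Espinoza 1/1.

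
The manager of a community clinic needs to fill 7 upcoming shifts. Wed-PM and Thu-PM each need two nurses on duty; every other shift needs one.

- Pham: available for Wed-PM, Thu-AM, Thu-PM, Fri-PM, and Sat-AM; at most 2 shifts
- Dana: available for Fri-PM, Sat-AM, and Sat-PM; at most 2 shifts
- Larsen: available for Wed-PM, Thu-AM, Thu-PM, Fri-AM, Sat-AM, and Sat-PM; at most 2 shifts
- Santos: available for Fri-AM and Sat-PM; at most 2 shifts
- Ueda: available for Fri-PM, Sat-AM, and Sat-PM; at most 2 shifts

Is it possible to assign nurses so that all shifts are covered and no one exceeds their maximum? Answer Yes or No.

Total capacity is 10 and 9 slots are needed, so capacity alone doesn't rule it out.
Shifts {Wed-PM, Thu-AM, Thu-PM} need 5 worker-slots in total, but the nurses available for any of those shifts (Pham and Larsen) can supply at most 4 among them. So no valid schedule exists.

No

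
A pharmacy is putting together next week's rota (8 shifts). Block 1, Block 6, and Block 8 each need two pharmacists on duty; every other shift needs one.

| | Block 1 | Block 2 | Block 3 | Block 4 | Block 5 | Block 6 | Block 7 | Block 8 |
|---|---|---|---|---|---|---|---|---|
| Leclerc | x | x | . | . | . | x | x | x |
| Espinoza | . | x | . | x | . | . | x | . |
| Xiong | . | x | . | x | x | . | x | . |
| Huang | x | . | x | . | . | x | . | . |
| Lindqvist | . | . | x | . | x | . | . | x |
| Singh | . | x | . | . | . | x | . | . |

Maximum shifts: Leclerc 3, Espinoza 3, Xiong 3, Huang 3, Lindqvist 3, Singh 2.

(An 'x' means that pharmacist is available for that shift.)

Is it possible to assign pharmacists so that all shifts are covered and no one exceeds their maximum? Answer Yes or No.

Block 1 can only be covered by Leclerc and Huang, so that assignment is forced.
Block 8 can only be covered by Leclerc and Lindqvist, so that assignment is forced.
One valid schedule: Block 1→Leclerc+Huang, Block 2→Espinoza, Block 3→Huang, Block 4→Espinoza, Block 5→Xiong, Block 6→Leclerc+Huang, Block 7→Espinoza, Block 8→Leclerc+Lindqvist.
Loads: Leclerc 3/3, Espinoza 3/3, Xiong 1/3, Huang 3/3, Lindqvist 1/3, Singh 0/2 — all within limits.

Yes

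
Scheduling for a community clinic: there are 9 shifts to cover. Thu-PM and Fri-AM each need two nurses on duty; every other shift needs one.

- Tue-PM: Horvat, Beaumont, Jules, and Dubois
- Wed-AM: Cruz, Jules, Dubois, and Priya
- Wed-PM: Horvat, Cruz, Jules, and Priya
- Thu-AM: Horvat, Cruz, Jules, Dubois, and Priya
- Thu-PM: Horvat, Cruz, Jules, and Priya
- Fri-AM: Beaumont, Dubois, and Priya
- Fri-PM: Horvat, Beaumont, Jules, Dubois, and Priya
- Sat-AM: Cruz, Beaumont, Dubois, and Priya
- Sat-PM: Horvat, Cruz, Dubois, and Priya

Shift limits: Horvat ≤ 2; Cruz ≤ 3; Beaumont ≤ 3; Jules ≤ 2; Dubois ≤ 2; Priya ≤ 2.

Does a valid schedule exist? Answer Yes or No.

Yes

One valid schedule: Tue-PM→Horvat, Wed-AM→Cruz, Wed-PM→Horvat, Thu-AM→Jules, Thu-PM→Jules+Priya, Fri-AM→Beaumont+Dubois, Fri-PM→Beaumont, Sat-AM→Cruz, Sat-PM→Cruz.
Loads: Horvat 2/2, Cruz 3/3, Beaumont 2/3, Jules 2/2, Dubois 1/2, Priya 1/2 — all within limits.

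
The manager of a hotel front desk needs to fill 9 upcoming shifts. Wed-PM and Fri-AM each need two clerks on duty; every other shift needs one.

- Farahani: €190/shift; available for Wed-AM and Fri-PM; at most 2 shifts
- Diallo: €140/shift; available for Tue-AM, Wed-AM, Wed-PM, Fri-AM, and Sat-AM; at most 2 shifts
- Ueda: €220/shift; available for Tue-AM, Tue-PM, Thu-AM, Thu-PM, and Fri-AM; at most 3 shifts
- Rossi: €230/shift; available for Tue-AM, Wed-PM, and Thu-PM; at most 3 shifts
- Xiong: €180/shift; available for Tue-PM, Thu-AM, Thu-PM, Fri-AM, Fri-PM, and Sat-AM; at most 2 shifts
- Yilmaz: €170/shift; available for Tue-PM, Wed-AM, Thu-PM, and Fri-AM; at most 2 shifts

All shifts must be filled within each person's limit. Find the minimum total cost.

€2030

Wed-PM can only be covered by Diallo and Rossi, so that assignment is forced.
Picking the cheapest available clerk for each shift independently would cost €1800, but that ignores the shift limits.
An optimal schedule: Tue-AM→Ueda, Tue-PM→Yilmaz, Wed-AM→Farahani, Wed-PM→Diallo+Rossi, Thu-AM→Xiong, Thu-PM→Yilmaz, Fri-AM→Xiong+Ueda, Fri-PM→Farahani, Sat-AM→Diallo.
Total: 220 + 170 + 190 + 140 + 230 + 180 + 170 + 180 + 220 + 190 + 140 = €2030.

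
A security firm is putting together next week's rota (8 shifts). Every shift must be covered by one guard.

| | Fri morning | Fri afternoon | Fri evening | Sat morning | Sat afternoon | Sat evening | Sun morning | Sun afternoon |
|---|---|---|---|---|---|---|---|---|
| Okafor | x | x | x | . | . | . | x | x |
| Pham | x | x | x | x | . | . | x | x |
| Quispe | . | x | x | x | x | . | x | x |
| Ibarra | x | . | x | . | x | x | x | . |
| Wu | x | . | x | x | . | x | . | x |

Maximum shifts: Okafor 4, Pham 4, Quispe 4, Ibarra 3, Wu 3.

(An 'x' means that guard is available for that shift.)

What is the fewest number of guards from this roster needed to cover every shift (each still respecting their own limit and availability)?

8 slots to fill and no one can take more than 4, so at least ⌈8/4⌉ = 2 guards are needed.
No set of 2 guards can cover every shift (each such set leaves at least one shift with no one available or exceeds a cap).
Okafor, Pham, and Ibarra alone can cover everything: Fri morning→Okafor, Fri afternoon→Okafor, Fri evening→Okafor, Sat morning→Pham, Sat afternoon→Ibarra, Sat evening→Ibarra, Sun morning→Pham, Sun afternoon→Okafor.

3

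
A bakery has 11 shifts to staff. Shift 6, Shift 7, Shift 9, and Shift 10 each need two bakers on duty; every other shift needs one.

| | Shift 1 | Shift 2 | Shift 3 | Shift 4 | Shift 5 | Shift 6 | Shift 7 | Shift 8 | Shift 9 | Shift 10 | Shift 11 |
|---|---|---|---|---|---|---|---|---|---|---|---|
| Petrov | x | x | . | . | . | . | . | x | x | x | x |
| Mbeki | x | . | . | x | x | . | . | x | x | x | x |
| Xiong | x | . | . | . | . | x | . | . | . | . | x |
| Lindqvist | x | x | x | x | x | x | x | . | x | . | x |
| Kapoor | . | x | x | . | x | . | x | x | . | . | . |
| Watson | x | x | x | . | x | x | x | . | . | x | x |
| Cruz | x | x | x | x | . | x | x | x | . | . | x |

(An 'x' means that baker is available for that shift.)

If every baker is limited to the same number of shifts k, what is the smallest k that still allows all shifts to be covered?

With 7 bakers and 15 worker-slots to fill, someone must work at least ⌈15/7⌉ = 3 shifts, so k ≥ 3.
k = 3 works: Shift 1→Xiong, Shift 2→Lindqvist, Shift 3→Lindqvist, Shift 4→Mbeki, Shift 5→Lindqvist, Shift 6→Xiong+Watson, Shift 7→Kapoor+Watson, Shift 8→Petrov, Shift 9→Petrov+Mbeki, Shift 10→Petrov+Mbeki, Shift 11→Xiong.
Loads: Petrov 3, Mbeki 3, Xiong 3, Lindqvist 3, Kapoor 1, Watson 2, Cruz 0 — all ≤ 3.

3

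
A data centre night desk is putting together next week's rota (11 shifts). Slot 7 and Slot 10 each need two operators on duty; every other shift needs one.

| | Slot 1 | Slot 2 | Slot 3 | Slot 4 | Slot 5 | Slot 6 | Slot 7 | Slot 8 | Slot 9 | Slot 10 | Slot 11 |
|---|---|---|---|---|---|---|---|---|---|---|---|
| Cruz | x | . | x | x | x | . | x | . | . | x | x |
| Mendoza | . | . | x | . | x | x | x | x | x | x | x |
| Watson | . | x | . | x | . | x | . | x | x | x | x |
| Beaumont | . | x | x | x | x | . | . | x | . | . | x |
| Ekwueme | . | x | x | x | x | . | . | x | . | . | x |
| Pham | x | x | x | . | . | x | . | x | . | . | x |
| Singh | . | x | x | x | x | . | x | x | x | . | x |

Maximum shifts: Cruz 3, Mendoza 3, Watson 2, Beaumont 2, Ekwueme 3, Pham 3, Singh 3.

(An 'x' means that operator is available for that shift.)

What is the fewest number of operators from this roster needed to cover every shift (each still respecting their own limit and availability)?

13 slots to fill and no one can take more than 3, so at least ⌈13/3⌉ = 5 operators are needed.
Cruz, Mendoza, Watson, Beaumont, and Ekwueme alone can cover everything: Slot 1→Cruz, Slot 2→Watson, Slot 3→Beaumont, Slot 4→Beaumont, Slot 5→Ekwueme, Slot 6→Mendoza, Slot 7→Cruz+Mendoza, Slot 8→Ekwueme, Slot 9→Mendoza, Slot 10→Cruz+Watson, Slot 11→Ekwueme.

5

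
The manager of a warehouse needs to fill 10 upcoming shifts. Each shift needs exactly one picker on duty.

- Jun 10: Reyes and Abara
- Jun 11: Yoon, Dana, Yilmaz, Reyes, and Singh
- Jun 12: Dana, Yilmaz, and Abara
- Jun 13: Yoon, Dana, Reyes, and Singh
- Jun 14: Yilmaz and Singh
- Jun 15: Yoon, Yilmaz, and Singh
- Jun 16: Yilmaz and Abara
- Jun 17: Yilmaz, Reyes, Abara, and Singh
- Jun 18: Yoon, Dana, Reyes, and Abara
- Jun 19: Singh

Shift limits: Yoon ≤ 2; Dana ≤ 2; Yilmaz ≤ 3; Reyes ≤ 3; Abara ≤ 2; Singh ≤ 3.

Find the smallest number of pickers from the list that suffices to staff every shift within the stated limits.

10 slots to fill and no one can take more than 3, so at least ⌈10/3⌉ = 4 pickers are needed.
Yoon, Yilmaz, Reyes, and Singh alone can cover everything: Jun 10→Reyes, Jun 11→Reyes, Jun 12→Yilmaz, Jun 13→Yoon, Jun 14→Yilmaz, Jun 15→Singh, Jun 16→Yilmaz, Jun 17→Reyes, Jun 18→Yoon, Jun 19→Singh.

4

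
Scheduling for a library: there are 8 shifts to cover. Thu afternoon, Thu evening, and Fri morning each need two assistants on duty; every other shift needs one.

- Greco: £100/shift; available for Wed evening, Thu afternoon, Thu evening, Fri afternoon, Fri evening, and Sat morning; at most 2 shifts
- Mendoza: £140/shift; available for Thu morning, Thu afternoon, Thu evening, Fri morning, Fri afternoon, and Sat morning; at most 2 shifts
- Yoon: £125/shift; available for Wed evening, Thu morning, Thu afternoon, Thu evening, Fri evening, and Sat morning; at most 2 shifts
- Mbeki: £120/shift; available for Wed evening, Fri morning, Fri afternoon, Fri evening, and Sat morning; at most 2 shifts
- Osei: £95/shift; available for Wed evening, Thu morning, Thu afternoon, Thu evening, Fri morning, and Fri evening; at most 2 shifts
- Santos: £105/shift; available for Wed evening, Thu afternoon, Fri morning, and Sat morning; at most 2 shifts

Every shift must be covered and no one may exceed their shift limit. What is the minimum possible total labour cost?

£1230

Picking the cheapest available assistant for each shift independently would cost £1075, but that ignores the shift limits.
An optimal schedule: Wed evening→Greco, Thu morning→Osei, Thu afternoon→Santos+Yoon, Thu evening→Yoon+Mendoza, Fri morning→Santos+Mbeki, Fri afternoon→Greco, Fri evening→Osei, Sat morning→Mbeki.
Total: 100 + 95 + 105 + 125 + 125 + 140 + 105 + 120 + 100 + 95 + 120 = £1230.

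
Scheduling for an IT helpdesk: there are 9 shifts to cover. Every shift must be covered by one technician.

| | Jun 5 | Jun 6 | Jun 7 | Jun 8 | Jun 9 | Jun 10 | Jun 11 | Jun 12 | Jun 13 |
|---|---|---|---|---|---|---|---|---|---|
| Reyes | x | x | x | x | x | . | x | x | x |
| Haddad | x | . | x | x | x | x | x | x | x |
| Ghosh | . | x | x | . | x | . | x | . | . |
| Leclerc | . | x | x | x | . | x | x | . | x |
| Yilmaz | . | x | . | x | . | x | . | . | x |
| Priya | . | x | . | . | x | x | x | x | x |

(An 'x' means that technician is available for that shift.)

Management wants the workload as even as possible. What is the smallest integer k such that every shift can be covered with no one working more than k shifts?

2

With 6 technicians and 9 worker-slots to fill, someone must work at least ⌈9/6⌉ = 2 shifts, so k ≥ 2.
k = 2 works: Jun 5→Reyes, Jun 6→Ghosh, Jun 7→Haddad, Jun 8→Haddad, Jun 9→Ghosh, Jun 10→Leclerc, Jun 11→Leclerc, Jun 12→Reyes, Jun 13→Yilmaz.
Loads: Reyes 2, Haddad 2, Ghosh 2, Leclerc 2, Yilmaz 1, Priya 0 — all ≤ 2.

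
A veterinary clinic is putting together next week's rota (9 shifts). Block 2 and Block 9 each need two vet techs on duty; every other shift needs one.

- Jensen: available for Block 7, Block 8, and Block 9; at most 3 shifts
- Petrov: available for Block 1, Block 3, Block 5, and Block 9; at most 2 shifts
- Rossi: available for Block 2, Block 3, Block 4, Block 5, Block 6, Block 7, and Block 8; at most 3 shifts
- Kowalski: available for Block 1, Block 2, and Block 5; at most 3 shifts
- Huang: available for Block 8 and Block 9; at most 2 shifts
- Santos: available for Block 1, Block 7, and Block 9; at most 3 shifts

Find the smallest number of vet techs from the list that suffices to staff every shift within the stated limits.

11 slots to fill and no one can take more than 3, so at least ⌈11/3⌉ = 4 vet techs are needed.
Jensen, Petrov, Rossi, and Kowalski alone can cover everything: Block 1→Kowalski, Block 2→Rossi+Kowalski, Block 3→Petrov, Block 4→Rossi, Block 5→Kowalski, Block 6→Rossi, Block 7→Jensen, Block 8→Jensen, Block 9→Jensen+Petrov.

4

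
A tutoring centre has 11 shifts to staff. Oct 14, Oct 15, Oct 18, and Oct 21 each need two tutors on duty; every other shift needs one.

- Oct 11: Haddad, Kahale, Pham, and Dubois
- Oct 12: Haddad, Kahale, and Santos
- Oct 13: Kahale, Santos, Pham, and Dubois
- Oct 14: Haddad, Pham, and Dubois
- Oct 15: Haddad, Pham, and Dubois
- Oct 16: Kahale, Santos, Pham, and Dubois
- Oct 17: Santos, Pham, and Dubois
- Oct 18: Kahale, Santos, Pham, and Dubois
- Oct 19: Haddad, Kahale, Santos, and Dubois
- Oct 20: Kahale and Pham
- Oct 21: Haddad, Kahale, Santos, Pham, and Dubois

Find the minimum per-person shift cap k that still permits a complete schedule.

3

With 5 tutors and 15 worker-slots to fill, someone must work at least ⌈15/5⌉ = 3 shifts, so k ≥ 3.
k = 3 works: Oct 11→Kahale, Oct 12→Haddad, Oct 13→Kahale, Oct 14→Haddad+Pham, Oct 15→Haddad+Pham, Oct 16→Santos, Oct 17→Santos, Oct 18→Santos+Dubois, Oct 19→Dubois, Oct 20→Kahale, Oct 21→Pham+Dubois.
Loads: Haddad 3, Kahale 3, Santos 3, Pham 3, Dubois 3 — all ≤ 3.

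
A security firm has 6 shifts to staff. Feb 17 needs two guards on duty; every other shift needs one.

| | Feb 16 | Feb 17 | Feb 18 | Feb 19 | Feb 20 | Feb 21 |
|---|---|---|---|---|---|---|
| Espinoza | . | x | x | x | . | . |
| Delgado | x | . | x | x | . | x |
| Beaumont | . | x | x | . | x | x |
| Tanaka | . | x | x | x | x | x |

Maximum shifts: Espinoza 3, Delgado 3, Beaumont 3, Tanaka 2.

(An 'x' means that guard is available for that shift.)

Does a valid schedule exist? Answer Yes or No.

Feb 16 can only be covered by Delgado, so that assignment is forced.
One valid schedule: Feb 16→Delgado, Feb 17→Espinoza+Beaumont, Feb 18→Espinoza, Feb 19→Espinoza, Feb 20→Beaumont, Feb 21→Delgado.
Loads: Espinoza 3/3, Delgado 2/3, Beaumont 2/3, Tanaka 0/2 — all within limits.

Yes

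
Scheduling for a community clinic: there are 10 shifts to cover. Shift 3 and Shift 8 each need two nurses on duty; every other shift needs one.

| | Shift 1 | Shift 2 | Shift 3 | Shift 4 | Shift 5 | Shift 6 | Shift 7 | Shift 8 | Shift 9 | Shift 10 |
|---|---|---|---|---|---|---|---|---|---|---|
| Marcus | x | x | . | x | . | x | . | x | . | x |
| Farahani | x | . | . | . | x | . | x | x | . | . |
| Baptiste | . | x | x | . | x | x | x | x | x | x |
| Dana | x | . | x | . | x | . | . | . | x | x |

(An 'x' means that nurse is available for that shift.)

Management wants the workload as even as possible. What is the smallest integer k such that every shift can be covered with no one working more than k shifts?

With 4 nurses and 12 worker-slots to fill, someone must work at least ⌈12/4⌉ = 3 shifts, so k ≥ 3.
k = 3 works: Shift 1→Farahani, Shift 2→Marcus, Shift 3→Baptiste+Dana, Shift 4→Marcus, Shift 5→Dana, Shift 6→Marcus, Shift 7→Farahani, Shift 8→Farahani+Baptiste, Shift 9→Baptiste, Shift 10→Dana.
Loads: Marcus 3, Farahani 3, Baptiste 3, Dana 3 — all ≤ 3.

3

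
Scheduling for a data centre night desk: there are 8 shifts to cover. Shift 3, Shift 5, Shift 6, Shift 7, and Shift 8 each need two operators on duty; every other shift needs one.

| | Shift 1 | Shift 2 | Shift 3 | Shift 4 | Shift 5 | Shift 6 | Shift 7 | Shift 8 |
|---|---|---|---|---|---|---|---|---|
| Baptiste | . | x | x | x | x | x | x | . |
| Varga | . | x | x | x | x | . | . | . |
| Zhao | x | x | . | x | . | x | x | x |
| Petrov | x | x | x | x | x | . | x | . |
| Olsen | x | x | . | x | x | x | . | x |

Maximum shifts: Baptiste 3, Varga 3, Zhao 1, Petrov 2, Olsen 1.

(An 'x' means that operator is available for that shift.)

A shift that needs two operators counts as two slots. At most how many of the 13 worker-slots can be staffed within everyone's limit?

Total capacity across all operators is 3+3+1+2+1 = 10, and 13 slots are needed, so at most 10 can be filled.
An assignment achieving 10: Shift 1→Petrov, Shift 2→Varga, Shift 3→Baptiste+Varga, Shift 5→Varga, Shift 6→Baptiste, Shift 7→Baptiste+Petrov, Shift 8→Zhao+Olsen.
Loads: Baptiste 3/3, Varga 3/3, Zhao 1/1, Petrov 2/2, Olsen 1/1.

10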